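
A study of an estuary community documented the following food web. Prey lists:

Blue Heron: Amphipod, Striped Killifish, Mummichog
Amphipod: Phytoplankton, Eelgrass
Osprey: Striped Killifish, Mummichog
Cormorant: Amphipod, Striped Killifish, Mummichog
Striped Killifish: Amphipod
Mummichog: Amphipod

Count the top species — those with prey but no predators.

Top species (has prey, but nothing eats it): Osprey, Cormorant, Blue Heron.
Count: 3.

3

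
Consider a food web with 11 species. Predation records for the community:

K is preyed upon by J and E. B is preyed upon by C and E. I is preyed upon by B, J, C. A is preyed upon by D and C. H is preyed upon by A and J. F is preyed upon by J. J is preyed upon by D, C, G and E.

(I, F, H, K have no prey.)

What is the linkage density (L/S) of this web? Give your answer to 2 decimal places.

L/S = 1.45

There are L = 16 links among S = 11 species.
L/S = 16/11 = 1.4545 ≈ 1.45.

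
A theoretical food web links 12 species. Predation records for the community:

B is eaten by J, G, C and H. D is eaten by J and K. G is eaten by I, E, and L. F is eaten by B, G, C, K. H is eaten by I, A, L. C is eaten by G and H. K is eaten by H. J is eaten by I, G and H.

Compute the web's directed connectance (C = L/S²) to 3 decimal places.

The web has S = 12 species and L = 22 feeding links.
C = L / S² = 22 / 144 = 0.1528 ≈ 0.153.

C = 0.153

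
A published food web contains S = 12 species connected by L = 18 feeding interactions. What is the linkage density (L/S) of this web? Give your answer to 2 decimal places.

L/S = 1.50

There are L = 18 links among S = 12 species.
L/S = 18/12 = 1.5000 ≈ 1.50.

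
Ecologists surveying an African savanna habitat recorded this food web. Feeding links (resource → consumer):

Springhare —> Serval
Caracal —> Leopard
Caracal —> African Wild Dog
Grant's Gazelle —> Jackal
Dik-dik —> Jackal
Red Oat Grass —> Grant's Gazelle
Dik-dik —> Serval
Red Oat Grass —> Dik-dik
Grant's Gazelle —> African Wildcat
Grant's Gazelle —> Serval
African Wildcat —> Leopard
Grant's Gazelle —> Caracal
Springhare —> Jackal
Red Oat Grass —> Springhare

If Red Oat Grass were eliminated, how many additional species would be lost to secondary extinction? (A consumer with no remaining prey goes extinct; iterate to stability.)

Remove Red Oat Grass.
Round 1: Springhare (all prey gone), Dik-dik (all prey gone), Grant's Gazelle (all prey gone) → extinct.
Round 2: Jackal (all prey gone), Caracal (all prey gone), African Wildcat (all prey gone), Serval (all prey gone) → extinct.
Round 3: Leopard (all prey gone), African Wild Dog (all prey gone) → extinct.
No further losses. Total secondary extinctions: 9.

9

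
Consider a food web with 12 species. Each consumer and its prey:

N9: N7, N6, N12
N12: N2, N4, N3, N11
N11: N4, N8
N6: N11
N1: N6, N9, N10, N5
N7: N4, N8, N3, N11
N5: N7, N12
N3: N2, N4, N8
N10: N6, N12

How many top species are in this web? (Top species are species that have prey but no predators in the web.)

Top species (has prey, but nothing eats it): N1.
Count: 1.

1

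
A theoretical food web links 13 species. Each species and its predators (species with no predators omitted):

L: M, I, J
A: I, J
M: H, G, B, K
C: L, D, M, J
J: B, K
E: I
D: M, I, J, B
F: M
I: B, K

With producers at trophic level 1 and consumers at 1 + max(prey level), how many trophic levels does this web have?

Producers (level 1): F, C, A, E.
C → L → M → H gives H level 4.
No species has a prey at level 4, so no species reaches level 5.

4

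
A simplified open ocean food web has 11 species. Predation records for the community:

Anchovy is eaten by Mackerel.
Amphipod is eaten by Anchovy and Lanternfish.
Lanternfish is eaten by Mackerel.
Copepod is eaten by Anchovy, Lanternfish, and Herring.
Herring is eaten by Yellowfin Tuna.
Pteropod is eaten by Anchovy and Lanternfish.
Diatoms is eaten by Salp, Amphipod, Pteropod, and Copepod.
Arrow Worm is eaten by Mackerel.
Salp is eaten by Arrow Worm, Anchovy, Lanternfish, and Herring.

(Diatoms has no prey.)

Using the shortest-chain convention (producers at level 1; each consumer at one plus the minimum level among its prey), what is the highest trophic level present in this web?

Producers (level 1): Diatoms.
Following each consumer down to its lowest-level prey: Diatoms → Pteropod → Lanternfish → Mackerel (levels 1 through 4).
All prey of Mackerel (Lanternfish 3, Anchovy 3, Arrow Worm 3) are at level 3 or above, so Mackerel is at level 1 + 3 = 4.
Every consumer has at least one prey at level 3 or below, so none exceeds level 4.

4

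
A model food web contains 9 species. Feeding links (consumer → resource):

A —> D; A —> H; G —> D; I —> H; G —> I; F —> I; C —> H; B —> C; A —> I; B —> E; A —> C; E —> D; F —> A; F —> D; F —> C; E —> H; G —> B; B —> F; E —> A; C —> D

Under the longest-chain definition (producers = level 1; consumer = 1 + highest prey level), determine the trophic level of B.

H is a producer → level 1.
I eats H → level 2.
A eats I (level 2); other prey at levels: H 1, D 1, C 2 → level 3.
F eats A (level 3); other prey at levels: D 1, I 2, C 2 → level 4.
B eats F (level 4); other prey at levels: C 2, E 4 → level 5.

Trophic level 5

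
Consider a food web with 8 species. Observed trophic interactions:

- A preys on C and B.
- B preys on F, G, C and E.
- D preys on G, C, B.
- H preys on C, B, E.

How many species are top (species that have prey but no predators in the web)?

3

Top species (has prey, but nothing eats it): A, H, D.
Count: 3.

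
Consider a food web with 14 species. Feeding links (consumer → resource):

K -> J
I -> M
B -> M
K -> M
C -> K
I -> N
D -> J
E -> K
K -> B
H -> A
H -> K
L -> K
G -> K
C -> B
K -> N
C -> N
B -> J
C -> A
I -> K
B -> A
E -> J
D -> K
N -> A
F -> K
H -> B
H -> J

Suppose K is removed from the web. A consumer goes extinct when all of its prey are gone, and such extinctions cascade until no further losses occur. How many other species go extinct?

3

Remove K.
Round 1: L (all prey gone), G (all prey gone), F (all prey gone) → extinct.
No further losses. Total secondary extinctions: 3.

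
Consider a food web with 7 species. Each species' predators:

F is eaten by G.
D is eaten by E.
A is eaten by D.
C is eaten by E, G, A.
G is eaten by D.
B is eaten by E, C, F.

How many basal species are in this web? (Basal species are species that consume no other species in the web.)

1

Basal species (no prey listed): B.
Count: 1.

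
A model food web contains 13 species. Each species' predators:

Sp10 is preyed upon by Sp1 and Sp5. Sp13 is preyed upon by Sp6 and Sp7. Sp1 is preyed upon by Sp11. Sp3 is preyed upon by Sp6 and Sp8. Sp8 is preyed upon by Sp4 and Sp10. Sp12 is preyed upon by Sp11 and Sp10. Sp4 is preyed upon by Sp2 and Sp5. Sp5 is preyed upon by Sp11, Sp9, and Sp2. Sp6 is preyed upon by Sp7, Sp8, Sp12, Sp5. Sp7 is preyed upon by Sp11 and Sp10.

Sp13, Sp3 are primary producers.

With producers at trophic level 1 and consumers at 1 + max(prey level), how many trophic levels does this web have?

Producers (level 1): Sp13, Sp3.
Sp13 → Sp6 → Sp8 → Sp4 → Sp5 → Sp11 gives Sp11 level 6.
No species has a prey at level 6, so no species reaches level 7.

6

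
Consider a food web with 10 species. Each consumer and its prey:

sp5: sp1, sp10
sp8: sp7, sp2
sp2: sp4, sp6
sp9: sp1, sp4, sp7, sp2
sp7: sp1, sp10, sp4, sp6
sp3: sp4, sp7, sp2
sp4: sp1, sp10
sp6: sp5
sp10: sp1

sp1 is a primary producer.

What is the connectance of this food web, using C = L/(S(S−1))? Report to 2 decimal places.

The web has S = 10 species and L = 21 feeding links.
C = L / (S(S−1)) = 21 / 90 = 0.2333 ≈ 0.23.

C = 0.23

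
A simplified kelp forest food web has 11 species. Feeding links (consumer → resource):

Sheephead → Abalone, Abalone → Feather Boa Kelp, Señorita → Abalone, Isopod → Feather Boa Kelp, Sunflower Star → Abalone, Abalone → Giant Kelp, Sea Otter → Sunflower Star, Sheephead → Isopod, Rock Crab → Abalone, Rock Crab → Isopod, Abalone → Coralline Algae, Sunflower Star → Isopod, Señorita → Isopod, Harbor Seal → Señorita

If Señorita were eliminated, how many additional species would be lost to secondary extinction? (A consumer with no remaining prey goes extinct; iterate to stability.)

Remove Señorita.
Round 1: Harbor Seal (all prey gone) → extinct.
No further losses. Total secondary extinctions: 1.

1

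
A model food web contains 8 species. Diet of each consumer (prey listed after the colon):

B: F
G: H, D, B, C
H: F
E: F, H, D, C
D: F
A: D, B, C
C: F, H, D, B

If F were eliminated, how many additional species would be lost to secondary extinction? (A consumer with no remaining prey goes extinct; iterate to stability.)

7

Remove F.
Round 1: H (all prey gone), D (all prey gone), B (all prey gone) → extinct.
Round 2: C (all prey gone) → extinct.
Round 3: A (all prey gone), G (all prey gone), E (all prey gone) → extinct.
No further losses. Total secondary extinctions: 7.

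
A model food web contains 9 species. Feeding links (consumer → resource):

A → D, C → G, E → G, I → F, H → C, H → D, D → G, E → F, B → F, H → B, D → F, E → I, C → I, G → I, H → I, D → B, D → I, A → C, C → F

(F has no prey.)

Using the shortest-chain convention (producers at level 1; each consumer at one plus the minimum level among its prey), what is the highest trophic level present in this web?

Producers (level 1): F.
Following each consumer down to its lowest-level prey: F → D → A (levels 1 through 3).
All prey of A (D 2, C 2) are at level 2 or above, so A is at level 1 + 2 = 3.
Every consumer has at least one prey at level 2 or below, so none exceeds level 3.

3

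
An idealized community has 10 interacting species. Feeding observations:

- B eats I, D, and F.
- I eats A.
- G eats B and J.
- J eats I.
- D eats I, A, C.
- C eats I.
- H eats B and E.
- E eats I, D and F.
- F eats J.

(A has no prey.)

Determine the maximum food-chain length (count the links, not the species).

5 links

One longest chain: A → I → C → D → B → G.
It has 6 species and 5 links.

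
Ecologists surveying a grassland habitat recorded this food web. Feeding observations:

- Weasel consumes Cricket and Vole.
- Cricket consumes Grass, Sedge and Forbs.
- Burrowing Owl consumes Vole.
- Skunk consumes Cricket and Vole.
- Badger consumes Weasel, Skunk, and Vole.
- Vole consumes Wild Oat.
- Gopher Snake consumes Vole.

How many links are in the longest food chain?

One longest chain: Sedge → Cricket → Skunk → Badger.
It has 4 species and 3 links.

3 links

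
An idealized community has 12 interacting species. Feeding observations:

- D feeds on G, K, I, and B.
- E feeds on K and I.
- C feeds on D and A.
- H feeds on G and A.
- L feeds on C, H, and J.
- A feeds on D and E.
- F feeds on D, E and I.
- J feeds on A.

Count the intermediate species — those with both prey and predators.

Intermediate species (has both prey and predators): E, D, A, H, C, J.
Count: 6.

6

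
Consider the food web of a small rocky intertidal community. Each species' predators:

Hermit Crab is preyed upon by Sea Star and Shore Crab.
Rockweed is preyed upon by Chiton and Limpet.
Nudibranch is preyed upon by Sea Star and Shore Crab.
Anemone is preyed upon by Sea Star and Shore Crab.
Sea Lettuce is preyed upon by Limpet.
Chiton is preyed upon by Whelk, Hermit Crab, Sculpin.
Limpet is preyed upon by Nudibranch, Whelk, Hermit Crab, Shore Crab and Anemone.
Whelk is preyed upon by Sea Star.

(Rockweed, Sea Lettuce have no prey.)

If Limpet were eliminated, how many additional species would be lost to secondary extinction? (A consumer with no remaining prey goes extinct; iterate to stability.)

Remove Limpet.
Round 1: Nudibranch (all prey gone), Anemone (all prey gone) → extinct.
No further losses. Total secondary extinctions: 2.

2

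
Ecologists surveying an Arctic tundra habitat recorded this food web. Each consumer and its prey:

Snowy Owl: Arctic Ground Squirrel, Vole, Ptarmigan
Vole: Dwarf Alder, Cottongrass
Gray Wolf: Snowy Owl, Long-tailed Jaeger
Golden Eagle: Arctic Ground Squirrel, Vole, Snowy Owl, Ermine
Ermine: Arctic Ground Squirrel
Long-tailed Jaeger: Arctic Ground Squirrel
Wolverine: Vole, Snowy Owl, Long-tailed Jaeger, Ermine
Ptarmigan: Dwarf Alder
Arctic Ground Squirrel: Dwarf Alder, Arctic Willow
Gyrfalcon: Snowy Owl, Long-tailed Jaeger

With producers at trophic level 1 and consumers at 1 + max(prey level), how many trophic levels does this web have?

Producers (level 1): Dwarf Alder, Arctic Willow, Cottongrass.
Dwarf Alder → Arctic Ground Squirrel → Snowy Owl → Gray Wolf gives Gray Wolf level 4.
No species has a prey at level 4, so no species reaches level 5.

4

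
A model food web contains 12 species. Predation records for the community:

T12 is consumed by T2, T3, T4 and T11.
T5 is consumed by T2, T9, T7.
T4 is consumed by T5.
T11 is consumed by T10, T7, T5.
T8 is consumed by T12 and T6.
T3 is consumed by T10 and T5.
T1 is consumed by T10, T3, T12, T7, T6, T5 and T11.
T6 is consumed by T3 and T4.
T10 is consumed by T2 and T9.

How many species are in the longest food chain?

5 species

One longest chain: T8 → T6 → T3 → T10 → T2.
It has 5 species and 4 links.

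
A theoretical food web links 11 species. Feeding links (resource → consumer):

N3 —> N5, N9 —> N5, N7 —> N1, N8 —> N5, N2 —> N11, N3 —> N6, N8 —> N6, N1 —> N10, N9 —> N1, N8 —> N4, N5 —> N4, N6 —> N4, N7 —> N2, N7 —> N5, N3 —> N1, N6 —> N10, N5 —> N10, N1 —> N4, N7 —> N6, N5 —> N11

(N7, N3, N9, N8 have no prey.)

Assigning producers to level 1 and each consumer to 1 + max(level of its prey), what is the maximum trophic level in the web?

Producers (level 1): N7, N3, N9, N8.
N7 → N5 → N4 gives N4 level 3.
No species has a prey at level 3, so no species reaches level 4.

3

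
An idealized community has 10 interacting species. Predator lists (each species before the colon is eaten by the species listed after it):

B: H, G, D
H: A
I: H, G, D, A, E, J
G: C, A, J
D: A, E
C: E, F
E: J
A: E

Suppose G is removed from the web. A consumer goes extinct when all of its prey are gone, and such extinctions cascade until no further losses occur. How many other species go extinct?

2

Remove G.
Round 1: C (all prey gone) → extinct.
Round 2: F (all prey gone) → extinct.
No further losses. Total secondary extinctions: 2.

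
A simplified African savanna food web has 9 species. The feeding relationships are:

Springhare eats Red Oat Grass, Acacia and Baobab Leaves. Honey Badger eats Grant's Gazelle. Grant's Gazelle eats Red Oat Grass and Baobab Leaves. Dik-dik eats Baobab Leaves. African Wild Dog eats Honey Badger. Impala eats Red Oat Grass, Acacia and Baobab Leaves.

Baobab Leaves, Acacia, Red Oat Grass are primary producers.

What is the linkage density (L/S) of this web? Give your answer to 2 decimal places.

There are L = 11 links among S = 9 species.
L/S = 11/9 = 1.2222 ≈ 1.22.

L/S = 1.22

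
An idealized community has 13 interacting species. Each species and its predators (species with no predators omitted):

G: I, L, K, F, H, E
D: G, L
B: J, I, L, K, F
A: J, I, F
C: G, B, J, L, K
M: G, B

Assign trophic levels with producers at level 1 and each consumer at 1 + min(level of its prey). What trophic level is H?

Trophic level 3

D is a producer → level 1.
G eats D → level 2.
H eats G → level 3.
No prey of H is below level 2, so 3 is the minimum.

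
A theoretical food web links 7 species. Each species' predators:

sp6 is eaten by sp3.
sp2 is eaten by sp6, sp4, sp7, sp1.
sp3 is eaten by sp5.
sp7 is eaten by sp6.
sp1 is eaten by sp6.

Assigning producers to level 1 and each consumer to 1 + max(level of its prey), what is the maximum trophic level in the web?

5

Producers (level 1): sp2.
sp2 → sp1 → sp6 → sp3 → sp5 gives sp5 level 5.
No species has a prey at level 5, so no species reaches level 6.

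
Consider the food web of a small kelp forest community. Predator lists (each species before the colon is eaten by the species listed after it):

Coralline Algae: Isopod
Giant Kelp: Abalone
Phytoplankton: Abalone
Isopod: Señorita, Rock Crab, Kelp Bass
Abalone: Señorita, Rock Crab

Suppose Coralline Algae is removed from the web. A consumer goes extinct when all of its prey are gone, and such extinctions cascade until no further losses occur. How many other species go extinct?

Remove Coralline Algae.
Round 1: Isopod (all prey gone) → extinct.
Round 2: Kelp Bass (all prey gone) → extinct.
No further losses. Total secondary extinctions: 2.

2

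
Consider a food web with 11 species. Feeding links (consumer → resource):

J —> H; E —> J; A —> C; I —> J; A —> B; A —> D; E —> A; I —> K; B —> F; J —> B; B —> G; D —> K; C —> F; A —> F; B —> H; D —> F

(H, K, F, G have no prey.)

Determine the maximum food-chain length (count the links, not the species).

3 links

One longest chain: H → B → J → I.
It has 4 species and 3 links.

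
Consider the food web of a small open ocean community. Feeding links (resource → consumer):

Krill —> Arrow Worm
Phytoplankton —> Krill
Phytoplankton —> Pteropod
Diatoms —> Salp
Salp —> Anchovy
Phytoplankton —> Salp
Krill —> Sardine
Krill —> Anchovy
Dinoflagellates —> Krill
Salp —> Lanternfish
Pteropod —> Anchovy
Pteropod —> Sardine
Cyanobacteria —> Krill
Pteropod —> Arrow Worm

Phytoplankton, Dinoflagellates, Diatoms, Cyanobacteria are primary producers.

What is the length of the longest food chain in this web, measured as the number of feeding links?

2 links

One longest chain: Phytoplankton → Salp → Lanternfish.
It has 3 species and 2 links.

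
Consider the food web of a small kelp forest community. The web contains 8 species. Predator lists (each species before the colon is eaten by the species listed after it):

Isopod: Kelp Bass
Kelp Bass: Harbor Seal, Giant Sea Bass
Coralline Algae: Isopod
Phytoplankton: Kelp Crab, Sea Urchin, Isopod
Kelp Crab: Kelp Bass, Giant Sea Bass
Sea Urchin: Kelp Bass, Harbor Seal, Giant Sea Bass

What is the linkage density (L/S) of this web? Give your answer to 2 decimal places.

There are L = 12 links among S = 8 species.
L/S = 12/8 = 1.5000 ≈ 1.50.

L/S = 1.50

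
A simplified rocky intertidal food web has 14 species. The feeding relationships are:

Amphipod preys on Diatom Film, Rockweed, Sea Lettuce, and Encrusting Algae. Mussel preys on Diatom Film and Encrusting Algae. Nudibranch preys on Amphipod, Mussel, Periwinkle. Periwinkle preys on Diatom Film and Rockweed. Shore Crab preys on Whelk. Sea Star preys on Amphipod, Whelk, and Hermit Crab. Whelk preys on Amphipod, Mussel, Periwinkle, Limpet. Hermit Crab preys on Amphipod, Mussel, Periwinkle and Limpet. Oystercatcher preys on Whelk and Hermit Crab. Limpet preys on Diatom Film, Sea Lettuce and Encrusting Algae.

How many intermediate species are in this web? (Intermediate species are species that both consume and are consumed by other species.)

6

Intermediate species (has both prey and predators): Mussel, Limpet, Periwinkle, Amphipod, Hermit Crab, Whelk.
Count: 6.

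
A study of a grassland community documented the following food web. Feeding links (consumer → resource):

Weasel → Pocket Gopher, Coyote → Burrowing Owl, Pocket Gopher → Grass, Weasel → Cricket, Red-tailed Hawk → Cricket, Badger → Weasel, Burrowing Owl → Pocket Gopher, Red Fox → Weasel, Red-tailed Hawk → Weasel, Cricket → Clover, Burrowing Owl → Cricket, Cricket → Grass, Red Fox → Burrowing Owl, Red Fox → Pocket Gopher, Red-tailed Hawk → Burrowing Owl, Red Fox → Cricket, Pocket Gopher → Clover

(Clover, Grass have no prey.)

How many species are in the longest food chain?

One longest chain: Clover → Cricket → Burrowing Owl → Coyote.
It has 4 species and 3 links.

4 species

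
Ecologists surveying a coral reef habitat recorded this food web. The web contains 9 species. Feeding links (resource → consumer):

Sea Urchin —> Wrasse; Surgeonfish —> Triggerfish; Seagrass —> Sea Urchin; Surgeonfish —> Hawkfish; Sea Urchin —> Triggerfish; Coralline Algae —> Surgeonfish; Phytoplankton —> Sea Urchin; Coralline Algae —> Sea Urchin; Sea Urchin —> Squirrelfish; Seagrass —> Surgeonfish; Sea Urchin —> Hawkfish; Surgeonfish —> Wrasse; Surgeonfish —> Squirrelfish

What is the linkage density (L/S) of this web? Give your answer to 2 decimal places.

L/S = 1.44

There are L = 13 links among S = 9 species.
L/S = 13/9 = 1.4444 ≈ 1.44.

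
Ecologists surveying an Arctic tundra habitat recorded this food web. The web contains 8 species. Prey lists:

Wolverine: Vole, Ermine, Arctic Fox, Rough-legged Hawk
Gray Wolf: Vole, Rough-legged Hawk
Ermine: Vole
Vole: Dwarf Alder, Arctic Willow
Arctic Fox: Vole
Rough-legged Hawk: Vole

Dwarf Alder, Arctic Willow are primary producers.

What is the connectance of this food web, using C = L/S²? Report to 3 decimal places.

The web has S = 8 species and L = 11 feeding links.
C = L / S² = 11 / 64 = 0.1719 ≈ 0.172.

C = 0.172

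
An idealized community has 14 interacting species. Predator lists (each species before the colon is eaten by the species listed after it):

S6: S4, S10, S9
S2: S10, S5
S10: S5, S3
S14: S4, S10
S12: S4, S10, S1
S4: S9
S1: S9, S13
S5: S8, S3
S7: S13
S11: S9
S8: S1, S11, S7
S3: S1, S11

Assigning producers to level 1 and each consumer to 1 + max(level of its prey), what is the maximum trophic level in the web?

6

Producers (level 1): S2, S6, S12, S14.
S2 → S10 → S5 → S3 → S1 → S9 gives S9 level 6.
No species has a prey at level 6, so no species reaches level 7.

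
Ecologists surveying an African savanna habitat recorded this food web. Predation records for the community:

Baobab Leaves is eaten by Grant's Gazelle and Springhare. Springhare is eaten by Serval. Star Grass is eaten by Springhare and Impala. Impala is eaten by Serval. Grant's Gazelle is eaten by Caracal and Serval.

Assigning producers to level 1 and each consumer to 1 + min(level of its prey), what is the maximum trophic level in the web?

3

Producers (level 1): Star Grass, Baobab Leaves.
Following each consumer down to its lowest-level prey: Baobab Leaves → Grant's Gazelle → Caracal (levels 1 through 3).
All prey of Caracal (Grant's Gazelle 2) are at level 2 or above, so Caracal is at level 1 + 2 = 3.
Every consumer has at least one prey at level 2 or below, so none exceeds level 3.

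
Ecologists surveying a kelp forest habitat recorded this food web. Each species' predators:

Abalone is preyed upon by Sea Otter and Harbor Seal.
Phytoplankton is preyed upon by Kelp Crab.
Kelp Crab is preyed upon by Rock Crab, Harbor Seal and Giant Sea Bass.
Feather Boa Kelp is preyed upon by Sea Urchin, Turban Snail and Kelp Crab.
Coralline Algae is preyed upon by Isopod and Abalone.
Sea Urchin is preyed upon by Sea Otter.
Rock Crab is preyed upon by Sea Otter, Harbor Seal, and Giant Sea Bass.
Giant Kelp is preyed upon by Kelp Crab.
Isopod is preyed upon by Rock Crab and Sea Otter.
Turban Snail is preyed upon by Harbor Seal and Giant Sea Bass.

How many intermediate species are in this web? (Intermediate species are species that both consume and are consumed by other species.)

6

Intermediate species (has both prey and predators): Turban Snail, Isopod, Kelp Crab, Sea Urchin, Abalone, Rock Crab.
Count: 6.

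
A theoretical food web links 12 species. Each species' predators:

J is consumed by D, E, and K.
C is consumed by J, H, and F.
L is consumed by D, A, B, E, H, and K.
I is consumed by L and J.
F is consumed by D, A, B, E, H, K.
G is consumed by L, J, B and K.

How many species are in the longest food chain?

3 species

One longest chain: C → F → B.
It has 3 species and 2 links.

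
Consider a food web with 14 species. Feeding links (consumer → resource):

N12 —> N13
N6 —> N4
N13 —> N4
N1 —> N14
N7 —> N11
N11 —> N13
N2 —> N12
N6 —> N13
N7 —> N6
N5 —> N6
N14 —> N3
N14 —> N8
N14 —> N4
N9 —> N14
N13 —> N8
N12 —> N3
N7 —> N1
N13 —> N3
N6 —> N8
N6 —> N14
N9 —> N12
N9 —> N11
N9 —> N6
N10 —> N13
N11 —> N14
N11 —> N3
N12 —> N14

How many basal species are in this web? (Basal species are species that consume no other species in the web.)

3

Basal species (no prey listed): N3, N8, N4.
Count: 3.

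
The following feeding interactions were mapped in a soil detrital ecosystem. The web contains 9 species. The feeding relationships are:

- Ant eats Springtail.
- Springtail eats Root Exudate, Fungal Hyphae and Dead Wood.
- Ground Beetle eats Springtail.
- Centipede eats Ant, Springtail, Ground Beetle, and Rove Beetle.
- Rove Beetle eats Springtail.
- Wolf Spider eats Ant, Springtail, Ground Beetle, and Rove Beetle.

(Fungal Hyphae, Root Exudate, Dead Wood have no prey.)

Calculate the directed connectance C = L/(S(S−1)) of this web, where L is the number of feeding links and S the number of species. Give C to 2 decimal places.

The web has S = 9 species and L = 14 feeding links.
C = L / (S(S−1)) = 14 / 72 = 0.1944 ≈ 0.19.

C = 0.19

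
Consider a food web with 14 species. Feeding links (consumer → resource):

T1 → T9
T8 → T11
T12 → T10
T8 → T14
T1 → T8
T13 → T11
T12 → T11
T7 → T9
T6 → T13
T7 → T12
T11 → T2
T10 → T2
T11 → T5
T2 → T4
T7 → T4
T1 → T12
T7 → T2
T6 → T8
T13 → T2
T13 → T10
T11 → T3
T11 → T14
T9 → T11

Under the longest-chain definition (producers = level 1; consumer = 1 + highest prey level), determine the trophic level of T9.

T4 is a producer → level 1.
T2 eats T4 → level 2.
T11 eats T2 (level 2); other prey at levels: T3 1, T14 1, T5 1 → level 3.
T9 eats T11 → level 4.

Trophic level 4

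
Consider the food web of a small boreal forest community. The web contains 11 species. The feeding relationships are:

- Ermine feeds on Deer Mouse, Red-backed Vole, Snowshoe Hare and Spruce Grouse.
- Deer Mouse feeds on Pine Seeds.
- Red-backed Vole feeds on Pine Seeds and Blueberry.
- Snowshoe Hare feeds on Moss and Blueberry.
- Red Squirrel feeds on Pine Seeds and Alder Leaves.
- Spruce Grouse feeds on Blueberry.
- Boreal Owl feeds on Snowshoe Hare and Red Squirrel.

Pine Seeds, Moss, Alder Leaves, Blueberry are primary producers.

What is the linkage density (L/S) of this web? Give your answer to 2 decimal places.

L/S = 1.27

There are L = 14 links among S = 11 species.
L/S = 14/11 = 1.2727 ≈ 1.27.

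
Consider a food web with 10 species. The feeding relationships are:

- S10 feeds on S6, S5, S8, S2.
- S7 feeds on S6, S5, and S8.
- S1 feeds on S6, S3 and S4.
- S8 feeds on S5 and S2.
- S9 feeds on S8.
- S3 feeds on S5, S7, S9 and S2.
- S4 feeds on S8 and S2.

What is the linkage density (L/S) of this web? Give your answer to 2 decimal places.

L/S = 1.90

There are L = 19 links among S = 10 species.
L/S = 19/10 = 1.9000 ≈ 1.90.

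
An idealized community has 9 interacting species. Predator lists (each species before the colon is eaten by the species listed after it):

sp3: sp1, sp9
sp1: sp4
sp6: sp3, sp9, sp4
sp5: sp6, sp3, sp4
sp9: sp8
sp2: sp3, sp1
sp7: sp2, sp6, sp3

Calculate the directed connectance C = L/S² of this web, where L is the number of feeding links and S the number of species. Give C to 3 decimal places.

C = 0.185

The web has S = 9 species and L = 15 feeding links.
C = L / S² = 15 / 81 = 0.1852 ≈ 0.185.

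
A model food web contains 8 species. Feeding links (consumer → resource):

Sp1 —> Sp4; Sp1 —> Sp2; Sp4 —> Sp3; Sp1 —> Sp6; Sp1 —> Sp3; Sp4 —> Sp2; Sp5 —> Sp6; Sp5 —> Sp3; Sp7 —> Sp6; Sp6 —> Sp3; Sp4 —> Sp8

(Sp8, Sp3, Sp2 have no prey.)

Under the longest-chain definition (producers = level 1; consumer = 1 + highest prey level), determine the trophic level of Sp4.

Sp8 is a producer → level 1.
Sp4 eats Sp8 (level 1); other prey at levels: Sp3 1, Sp2 1 → level 2.

Trophic level 2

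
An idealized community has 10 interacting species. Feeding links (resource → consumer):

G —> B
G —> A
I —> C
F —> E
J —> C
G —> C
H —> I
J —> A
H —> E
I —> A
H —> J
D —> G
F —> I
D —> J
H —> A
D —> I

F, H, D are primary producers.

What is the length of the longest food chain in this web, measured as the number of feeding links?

2 links

One longest chain: D → G → C.
It has 3 species and 2 links.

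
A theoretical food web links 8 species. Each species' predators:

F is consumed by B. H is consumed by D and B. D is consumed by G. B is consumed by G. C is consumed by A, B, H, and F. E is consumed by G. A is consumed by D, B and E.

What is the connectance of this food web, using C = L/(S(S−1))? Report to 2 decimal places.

The web has S = 8 species and L = 13 feeding links.
C = L / (S(S−1)) = 13 / 56 = 0.2321 ≈ 0.23.

C = 0.23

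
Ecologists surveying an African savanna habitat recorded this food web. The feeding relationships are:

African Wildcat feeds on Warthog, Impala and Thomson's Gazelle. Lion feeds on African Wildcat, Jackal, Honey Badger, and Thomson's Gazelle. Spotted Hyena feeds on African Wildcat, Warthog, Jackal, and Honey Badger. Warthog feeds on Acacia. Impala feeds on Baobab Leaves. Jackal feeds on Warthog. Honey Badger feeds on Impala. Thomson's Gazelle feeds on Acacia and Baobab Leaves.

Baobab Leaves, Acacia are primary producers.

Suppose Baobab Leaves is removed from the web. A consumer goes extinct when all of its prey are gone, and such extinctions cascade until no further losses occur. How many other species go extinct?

2

Remove Baobab Leaves.
Round 1: Impala (all prey gone) → extinct.
Round 2: Honey Badger (all prey gone) → extinct.
No further losses. Total secondary extinctions: 2.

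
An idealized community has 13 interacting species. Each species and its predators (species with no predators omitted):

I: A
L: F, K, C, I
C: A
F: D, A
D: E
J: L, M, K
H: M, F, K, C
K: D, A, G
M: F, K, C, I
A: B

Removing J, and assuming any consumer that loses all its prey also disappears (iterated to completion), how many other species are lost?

1

Remove J.
Round 1: L (all prey gone) → extinct.
No further losses. Total secondary extinctions: 1.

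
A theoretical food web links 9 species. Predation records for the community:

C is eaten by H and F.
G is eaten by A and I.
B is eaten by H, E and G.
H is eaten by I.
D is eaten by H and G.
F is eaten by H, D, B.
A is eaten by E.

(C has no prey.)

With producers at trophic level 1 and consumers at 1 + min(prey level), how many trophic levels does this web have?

5

Producers (level 1): C.
Following each consumer down to its lowest-level prey: C → F → D → G → A (levels 1 through 5).
All prey of A (G 4) are at level 4 or above, so A is at level 1 + 4 = 5.
Every consumer has at least one prey at level 4 or below, so none exceeds level 5.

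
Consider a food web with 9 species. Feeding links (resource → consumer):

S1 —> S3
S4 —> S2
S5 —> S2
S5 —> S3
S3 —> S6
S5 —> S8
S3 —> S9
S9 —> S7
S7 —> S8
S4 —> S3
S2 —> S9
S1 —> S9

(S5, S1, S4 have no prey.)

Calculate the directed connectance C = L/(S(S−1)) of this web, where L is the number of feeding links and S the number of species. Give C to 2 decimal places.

The web has S = 9 species and L = 12 feeding links.
C = L / (S(S−1)) = 12 / 72 = 0.1667 ≈ 0.17.

C = 0.17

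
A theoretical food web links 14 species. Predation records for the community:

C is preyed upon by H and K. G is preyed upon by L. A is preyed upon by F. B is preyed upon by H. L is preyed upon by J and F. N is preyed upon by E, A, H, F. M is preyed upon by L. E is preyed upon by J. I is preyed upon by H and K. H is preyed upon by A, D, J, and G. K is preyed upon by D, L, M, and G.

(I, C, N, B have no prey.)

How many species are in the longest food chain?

One longest chain: I → K → M → L → J.
It has 5 species and 4 links.

5 species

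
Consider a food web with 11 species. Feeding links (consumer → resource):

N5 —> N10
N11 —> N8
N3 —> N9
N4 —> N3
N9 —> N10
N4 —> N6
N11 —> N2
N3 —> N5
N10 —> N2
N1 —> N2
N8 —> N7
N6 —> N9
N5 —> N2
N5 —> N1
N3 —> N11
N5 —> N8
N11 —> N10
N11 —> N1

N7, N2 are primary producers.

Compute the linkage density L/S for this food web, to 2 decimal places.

There are L = 18 links among S = 11 species.
L/S = 18/11 = 1.6364 ≈ 1.64.

L/S = 1.64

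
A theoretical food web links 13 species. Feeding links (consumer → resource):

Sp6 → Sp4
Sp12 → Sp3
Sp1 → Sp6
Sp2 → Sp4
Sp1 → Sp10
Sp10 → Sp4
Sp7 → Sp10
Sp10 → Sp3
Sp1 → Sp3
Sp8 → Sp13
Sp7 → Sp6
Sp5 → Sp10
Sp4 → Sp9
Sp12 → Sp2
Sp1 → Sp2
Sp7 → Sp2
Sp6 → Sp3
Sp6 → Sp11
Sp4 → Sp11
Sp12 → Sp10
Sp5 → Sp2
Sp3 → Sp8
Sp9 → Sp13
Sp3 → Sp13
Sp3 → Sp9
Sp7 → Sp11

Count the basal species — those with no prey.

Basal species (no prey listed): Sp11, Sp13.
Count: 2.

2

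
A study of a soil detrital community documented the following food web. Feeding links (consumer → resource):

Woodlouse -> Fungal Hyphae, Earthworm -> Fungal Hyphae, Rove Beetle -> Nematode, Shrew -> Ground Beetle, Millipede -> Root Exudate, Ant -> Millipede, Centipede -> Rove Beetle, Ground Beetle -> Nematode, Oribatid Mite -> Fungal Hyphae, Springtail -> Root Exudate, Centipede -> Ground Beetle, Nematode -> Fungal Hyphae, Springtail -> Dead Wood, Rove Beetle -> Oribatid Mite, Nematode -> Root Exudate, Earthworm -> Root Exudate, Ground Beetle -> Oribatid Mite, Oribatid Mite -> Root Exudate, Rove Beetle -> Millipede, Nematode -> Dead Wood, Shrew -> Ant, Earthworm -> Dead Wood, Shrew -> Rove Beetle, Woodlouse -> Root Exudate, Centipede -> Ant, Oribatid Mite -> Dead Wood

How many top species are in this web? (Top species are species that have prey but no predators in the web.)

5

Top species (has prey, but nothing eats it): Springtail, Woodlouse, Earthworm, Centipede, Shrew.
Count: 5.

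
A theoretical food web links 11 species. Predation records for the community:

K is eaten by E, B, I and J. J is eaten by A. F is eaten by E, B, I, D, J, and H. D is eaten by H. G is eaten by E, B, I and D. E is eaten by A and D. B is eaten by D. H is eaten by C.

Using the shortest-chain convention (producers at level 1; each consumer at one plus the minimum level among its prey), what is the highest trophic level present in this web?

Producers (level 1): G, F, K.
Following each consumer down to its lowest-level prey: F → J → A (levels 1 through 3).
All prey of A (J 2, E 2) are at level 2 or above, so A is at level 1 + 2 = 3.
Every consumer has at least one prey at level 2 or below, so none exceeds level 3.

3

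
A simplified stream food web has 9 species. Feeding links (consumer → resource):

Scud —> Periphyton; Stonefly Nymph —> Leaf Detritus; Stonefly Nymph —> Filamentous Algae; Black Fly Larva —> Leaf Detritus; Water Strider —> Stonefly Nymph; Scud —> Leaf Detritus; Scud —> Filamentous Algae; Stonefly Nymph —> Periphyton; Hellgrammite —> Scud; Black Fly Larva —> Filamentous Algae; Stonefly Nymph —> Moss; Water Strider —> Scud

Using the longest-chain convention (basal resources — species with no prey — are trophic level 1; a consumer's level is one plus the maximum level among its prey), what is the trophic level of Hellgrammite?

Periphyton has no prey (basal) → level 1.
Scud eats Periphyton (level 1); other prey at levels: Leaf Detritus 1, Filamentous Algae 1 → level 2.
Hellgrammite eats Scud → level 3.

Trophic level 3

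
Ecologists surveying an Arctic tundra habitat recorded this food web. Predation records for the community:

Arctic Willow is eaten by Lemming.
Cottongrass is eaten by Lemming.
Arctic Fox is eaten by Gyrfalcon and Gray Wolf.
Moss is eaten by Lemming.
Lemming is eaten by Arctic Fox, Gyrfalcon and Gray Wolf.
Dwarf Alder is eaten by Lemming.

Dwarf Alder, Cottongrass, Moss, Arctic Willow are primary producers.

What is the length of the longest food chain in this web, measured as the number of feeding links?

3 links

One longest chain: Dwarf Alder → Lemming → Arctic Fox → Gray Wolf.
It has 4 species and 3 links.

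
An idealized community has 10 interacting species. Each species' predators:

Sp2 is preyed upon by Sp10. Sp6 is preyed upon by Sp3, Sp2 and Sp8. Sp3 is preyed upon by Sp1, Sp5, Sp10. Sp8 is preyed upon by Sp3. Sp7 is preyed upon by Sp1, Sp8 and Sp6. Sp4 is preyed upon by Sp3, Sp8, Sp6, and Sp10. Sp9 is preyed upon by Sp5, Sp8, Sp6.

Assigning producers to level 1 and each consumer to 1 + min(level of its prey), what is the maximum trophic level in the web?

3

Producers (level 1): Sp9, Sp7, Sp4.
Following each consumer down to its lowest-level prey: Sp9 → Sp6 → Sp2 (levels 1 through 3).
All prey of Sp2 (Sp6 2) are at level 2 or above, so Sp2 is at level 1 + 2 = 3.
Every consumer has at least one prey at level 2 or below, so none exceeds level 3.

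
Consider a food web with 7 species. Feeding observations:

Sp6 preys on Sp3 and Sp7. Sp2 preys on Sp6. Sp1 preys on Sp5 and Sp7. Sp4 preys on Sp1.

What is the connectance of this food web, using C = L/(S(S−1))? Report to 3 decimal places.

C = 0.143

The web has S = 7 species and L = 6 feeding links.
C = L / (S(S−1)) = 6 / 42 = 0.1429 ≈ 0.143.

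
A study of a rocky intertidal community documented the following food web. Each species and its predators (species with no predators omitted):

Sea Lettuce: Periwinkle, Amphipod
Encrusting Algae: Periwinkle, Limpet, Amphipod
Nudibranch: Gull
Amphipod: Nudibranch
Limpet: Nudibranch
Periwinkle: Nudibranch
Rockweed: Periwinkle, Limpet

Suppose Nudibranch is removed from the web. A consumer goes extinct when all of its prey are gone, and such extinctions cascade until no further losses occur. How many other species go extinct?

1

Remove Nudibranch.
Round 1: Gull (all prey gone) → extinct.
No further losses. Total secondary extinctions: 1.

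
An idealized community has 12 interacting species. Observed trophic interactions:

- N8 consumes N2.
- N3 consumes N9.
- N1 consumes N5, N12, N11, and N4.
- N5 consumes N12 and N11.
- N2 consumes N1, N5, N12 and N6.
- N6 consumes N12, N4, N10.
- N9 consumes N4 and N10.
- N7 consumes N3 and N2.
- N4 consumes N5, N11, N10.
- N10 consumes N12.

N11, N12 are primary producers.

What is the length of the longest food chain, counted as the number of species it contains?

One longest chain: N11 → N5 → N4 → N1 → N2 → N7.
It has 6 species and 5 links.

6 species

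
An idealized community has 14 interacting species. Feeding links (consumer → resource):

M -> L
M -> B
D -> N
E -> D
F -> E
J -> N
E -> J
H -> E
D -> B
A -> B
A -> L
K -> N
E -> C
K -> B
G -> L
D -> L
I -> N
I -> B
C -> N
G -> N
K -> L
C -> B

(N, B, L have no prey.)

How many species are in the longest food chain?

One longest chain: N → J → E → H.
It has 4 species and 3 links.

4 species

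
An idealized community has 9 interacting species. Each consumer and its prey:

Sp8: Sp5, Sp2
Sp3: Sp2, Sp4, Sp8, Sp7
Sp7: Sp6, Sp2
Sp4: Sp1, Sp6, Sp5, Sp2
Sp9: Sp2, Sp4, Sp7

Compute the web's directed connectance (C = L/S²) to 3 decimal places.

C = 0.185

The web has S = 9 species and L = 15 feeding links.
C = L / S² = 15 / 81 = 0.1852 ≈ 0.185.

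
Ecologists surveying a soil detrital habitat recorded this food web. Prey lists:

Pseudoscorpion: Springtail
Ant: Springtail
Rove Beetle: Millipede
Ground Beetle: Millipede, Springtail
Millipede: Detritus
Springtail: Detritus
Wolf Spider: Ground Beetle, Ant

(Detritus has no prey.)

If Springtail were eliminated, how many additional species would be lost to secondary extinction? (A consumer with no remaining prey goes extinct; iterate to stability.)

Remove Springtail.
Round 1: Ant (all prey gone), Pseudoscorpion (all prey gone) → extinct.
No further losses. Total secondary extinctions: 2.

2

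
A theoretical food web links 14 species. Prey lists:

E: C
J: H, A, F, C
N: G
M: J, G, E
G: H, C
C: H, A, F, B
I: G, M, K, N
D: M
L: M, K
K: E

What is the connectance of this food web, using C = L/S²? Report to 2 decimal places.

C = 0.12

The web has S = 14 species and L = 23 feeding links.
C = L / S² = 23 / 196 = 0.1173 ≈ 0.12.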